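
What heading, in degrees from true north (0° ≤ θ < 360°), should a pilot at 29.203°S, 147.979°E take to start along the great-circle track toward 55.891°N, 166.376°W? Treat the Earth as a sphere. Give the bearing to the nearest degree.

24°

Δλ = -166.376 − 147.979 = -314.355°; wrapped into (−180°, 180°]: 45.645°.
θ = atan2( sin Δλ · cos φ₂ , cos φ₁ · sin φ₂ − sin φ₁ · cos φ₂ · cos Δλ )
  = atan2(0.40096, 0.91401) = 23.686° → normalised to [0°, 360°): 23.686°.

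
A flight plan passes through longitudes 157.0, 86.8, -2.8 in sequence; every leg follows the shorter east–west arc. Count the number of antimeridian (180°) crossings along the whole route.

Leg 1: +157.0° → +86.8°, shortest Δλ = -70.2° (west) — does not cross 180°.
Leg 2: +86.8° → -2.8°, shortest Δλ = -89.6° (west) — does not cross 180°.
Total crossings: 0.

0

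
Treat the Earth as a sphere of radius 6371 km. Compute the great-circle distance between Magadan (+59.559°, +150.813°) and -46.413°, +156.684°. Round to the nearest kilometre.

11796 km

Δλ = 156.684 − 150.813 = 5.871°.
Δφ = -46.413 − 59.559 = -105.972°.
a = sin²(Δφ/2) + cos φ₁ · cos φ₂ · sin²(Δλ/2) = 0.638500.
c = 2·atan2(√a, √(1−a)) = 1.85147 rad → d = 6371·c ≈ 11795.69 km.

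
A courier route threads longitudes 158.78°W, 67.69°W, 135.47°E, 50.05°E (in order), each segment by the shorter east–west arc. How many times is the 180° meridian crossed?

1

Leg 1: -158.78° → -67.69°, shortest Δλ = 91.09° (east) — does not cross 180°.
Leg 2: -67.69° → +135.47°, shortest Δλ = -156.84° (west) — crosses 180°.
Leg 3: +135.47° → +50.05°, shortest Δλ = -85.42° (west) — does not cross 180°.
Total crossings: 1.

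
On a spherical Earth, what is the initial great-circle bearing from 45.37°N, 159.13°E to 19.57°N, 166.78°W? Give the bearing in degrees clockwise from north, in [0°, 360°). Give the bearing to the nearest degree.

121°

Δλ = -166.78 − 159.13 = -325.91°; wrapped into (−180°, 180°]: 34.09°.
θ = atan2( sin Δλ · cos φ₂ , cos φ₁ · sin φ₂ − sin φ₁ · cos φ₂ · cos Δλ )
  = atan2(0.52812, -0.32000) = 121.213° → normalised to [0°, 360°): 121.213°.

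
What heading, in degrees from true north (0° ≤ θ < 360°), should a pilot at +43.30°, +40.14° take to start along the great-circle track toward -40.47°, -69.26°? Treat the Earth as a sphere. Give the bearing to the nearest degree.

247°

Δλ = -69.26 − 40.14 = -109.40°.
θ = atan2( sin Δλ · cos φ₂ , cos φ₁ · sin φ₂ − sin φ₁ · cos φ₂ · cos Δλ )
  = atan2(-0.71755, -0.29906) = -112.625° → normalised to [0°, 360°): 247.375°.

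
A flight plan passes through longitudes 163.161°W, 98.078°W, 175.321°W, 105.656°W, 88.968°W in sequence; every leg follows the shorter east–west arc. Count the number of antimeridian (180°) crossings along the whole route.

0

Leg 1: -163.161° → -98.078°, shortest Δλ = 65.083° (east) — does not cross 180°.
Leg 2: -98.078° → -175.321°, shortest Δλ = -77.243° (west) — does not cross 180°.
Leg 3: -175.321° → -105.656°, shortest Δλ = 69.665° (east) — does not cross 180°.
Leg 4: -105.656° → -88.968°, shortest Δλ = 16.688° (east) — does not cross 180°.
Total crossings: 0.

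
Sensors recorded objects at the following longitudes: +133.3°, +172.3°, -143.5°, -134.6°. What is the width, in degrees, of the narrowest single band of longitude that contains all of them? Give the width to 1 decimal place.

Sort the longitudes: -143.5°, -134.6°, +133.3°, +172.3°.
Eastward gaps between consecutive values (wrapping around): 8.9°, 267.9°, 39.0°, 44.2°.
Largest gap = 267.9° ⇒ minimal covering band is its complement: 360° − 267.9° = 92.1°.
Band runs from +133.3° eastward to -134.6°, crossing the antimeridian.

92.1°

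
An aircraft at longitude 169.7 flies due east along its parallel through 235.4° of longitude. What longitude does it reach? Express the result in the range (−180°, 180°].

Start at +169.7°; shift +235.4° → +405.1°.
+405.1° lies outside (−180°, 180°]; subtract 360° → +45.1°.

+45.1°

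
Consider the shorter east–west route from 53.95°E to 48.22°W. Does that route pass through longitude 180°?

Signed shortest Δλ = ((-48.22 − 53.95 + 180) mod 360) − 180 = -102.17°.
Going west by 102.17° from +53.95° reaches -48.22° without touching 180°.

No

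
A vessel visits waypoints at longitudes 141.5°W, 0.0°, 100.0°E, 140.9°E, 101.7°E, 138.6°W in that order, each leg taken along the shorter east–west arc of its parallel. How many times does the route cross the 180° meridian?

1

Leg 1: -141.5° → +0.0°, shortest Δλ = 141.5° (east) — does not cross 180°.
Leg 2: +0.0° → +100.0°, shortest Δλ = 100.0° (east) — does not cross 180°.
Leg 3: +100.0° → +140.9°, shortest Δλ = 40.9° (east) — does not cross 180°.
Leg 4: +140.9° → +101.7°, shortest Δλ = -39.2° (west) — does not cross 180°.
Leg 5: +101.7° → -138.6°, shortest Δλ = 119.7° (east) — crosses 180°.
Total crossings: 1.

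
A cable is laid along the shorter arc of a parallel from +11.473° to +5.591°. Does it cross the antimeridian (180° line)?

No

Signed shortest Δλ = ((5.591 − 11.473 + 180) mod 360) − 180 = -5.882°.
Going west by 5.882° from +11.473° reaches +5.591° without touching 180°.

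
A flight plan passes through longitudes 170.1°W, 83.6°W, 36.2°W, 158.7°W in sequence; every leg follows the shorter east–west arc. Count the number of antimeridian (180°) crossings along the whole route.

0

Leg 1: -170.1° → -83.6°, shortest Δλ = 86.5° (east) — does not cross 180°.
Leg 2: -83.6° → -36.2°, shortest Δλ = 47.4° (east) — does not cross 180°.
Leg 3: -36.2° → -158.7°, shortest Δλ = -122.5° (west) — does not cross 180°.
Total crossings: 0.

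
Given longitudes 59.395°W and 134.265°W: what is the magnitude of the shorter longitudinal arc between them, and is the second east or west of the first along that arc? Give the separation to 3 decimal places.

Raw difference: -134.265 − -59.395 = -74.87°.
Normalise into (−180°, 180°]: -74.87° stays -74.87°.
Negative ⇒ the second point lies to the west; separation 74.870°.

74.870° west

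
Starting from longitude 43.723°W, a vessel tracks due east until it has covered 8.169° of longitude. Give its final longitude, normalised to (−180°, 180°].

35.554°W

Start at -43.723°; shift +8.169° → -35.554°.
-35.554° already lies in (−180°, 180°].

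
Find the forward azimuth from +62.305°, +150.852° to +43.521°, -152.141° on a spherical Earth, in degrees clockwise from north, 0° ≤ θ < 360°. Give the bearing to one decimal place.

92.8°

Δλ = -152.141 − 150.852 = -302.993°; wrapped into (−180°, 180°]: 57.007°.
θ = atan2( sin Δλ · cos φ₂ , cos φ₁ · sin φ₂ − sin φ₁ · cos φ₂ · cos Δλ )
  = atan2(0.60819, -0.02957) = 92.784° → normalised to [0°, 360°): 92.784°.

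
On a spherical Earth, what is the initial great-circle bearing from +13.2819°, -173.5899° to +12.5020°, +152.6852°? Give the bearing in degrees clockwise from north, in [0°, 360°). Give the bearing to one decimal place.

272.5°

Δλ = 152.6852 − -173.5899 = 326.2751°; wrapped into (−180°, 180°]: -33.7249°.
θ = atan2( sin Δλ · cos φ₂ , cos φ₁ · sin φ₂ − sin φ₁ · cos φ₂ · cos Δλ )
  = atan2(-0.54204, 0.02413) = -87.451° → normalised to [0°, 360°): 272.549°.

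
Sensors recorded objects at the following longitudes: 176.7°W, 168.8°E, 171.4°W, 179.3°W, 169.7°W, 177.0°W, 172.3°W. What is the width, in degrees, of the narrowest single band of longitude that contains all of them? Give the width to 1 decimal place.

Sort the longitudes: -179.3°, -177.0°, -176.7°, -172.3°, -171.4°, -169.7°, +168.8°.
Eastward gaps between consecutive values (wrapping around): 2.3°, 0.3°, 4.4°, 0.9°, 1.7°, 338.5°, 11.9°.
Largest gap = 338.5° ⇒ minimal covering band is its complement: 360° − 338.5° = 21.5°.
Band runs from +168.8° eastward to -169.7°, crossing the antimeridian.

21.5°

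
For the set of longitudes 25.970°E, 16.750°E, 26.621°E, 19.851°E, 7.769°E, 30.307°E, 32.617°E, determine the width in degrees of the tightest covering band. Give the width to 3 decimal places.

24.848°

Sort the longitudes: +7.769°, +16.750°, +19.851°, +25.970°, +26.621°, +30.307°, +32.617°.
Eastward gaps between consecutive values (wrapping around): 8.981°, 3.101°, 6.119°, 0.651°, 3.686°, 2.310°, 335.152°.
Largest gap = 335.152° ⇒ minimal covering band is its complement: 360° − 335.152° = 24.848°.
Band runs from +7.769° eastward to +32.617°.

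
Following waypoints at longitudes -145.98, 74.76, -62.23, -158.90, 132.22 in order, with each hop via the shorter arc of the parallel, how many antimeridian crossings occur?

2

Leg 1: -145.98° → +74.76°, shortest Δλ = -139.26° (west) — crosses 180°.
Leg 2: +74.76° → -62.23°, shortest Δλ = -136.99° (west) — does not cross 180°.
Leg 3: -62.23° → -158.90°, shortest Δλ = -96.67° (west) — does not cross 180°.
Leg 4: -158.90° → +132.22°, shortest Δλ = -68.88° (west) — crosses 180°.
Total crossings: 2.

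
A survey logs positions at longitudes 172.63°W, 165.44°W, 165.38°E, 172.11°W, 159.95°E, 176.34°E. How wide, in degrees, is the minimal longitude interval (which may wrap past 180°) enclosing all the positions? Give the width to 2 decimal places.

Sort the longitudes: -172.63°, -172.11°, -165.44°, +159.95°, +165.38°, +176.34°.
Eastward gaps between consecutive values (wrapping around): 0.52°, 6.67°, 325.39°, 5.43°, 10.96°, 11.03°.
Largest gap = 325.39° ⇒ minimal covering band is its complement: 360° − 325.39° = 34.61°.
Band runs from +159.95° eastward to -165.44°, crossing the antimeridian.

34.61°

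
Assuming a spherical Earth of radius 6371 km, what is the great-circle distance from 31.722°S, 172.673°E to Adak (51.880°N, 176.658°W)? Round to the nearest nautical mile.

5051 nmi

Δλ = -176.658 − 172.673 = -349.331°; wrapped into (−180°, 180°]: 10.669°.
Δφ = 51.880 − -31.722 = 83.602°.
a = sin²(Δφ/2) + cos φ₁ · cos φ₂ · sin²(Δλ/2) = 0.448821.
c = 2·atan2(√a, √(1−a)) = 1.46826 rad → d = 6371·c ≈ 9354.28 km ≈ 5050.91 nmi.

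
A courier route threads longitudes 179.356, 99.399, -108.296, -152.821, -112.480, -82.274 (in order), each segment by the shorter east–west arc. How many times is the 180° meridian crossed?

Leg 1: +179.356° → +99.399°, shortest Δλ = -79.957° (west) — does not cross 180°.
Leg 2: +99.399° → -108.296°, shortest Δλ = 152.305° (east) — crosses 180°.
Leg 3: -108.296° → -152.821°, shortest Δλ = -44.525° (west) — does not cross 180°.
Leg 4: -152.821° → -112.480°, shortest Δλ = 40.341° (east) — does not cross 180°.
Leg 5: -112.480° → -82.274°, shortest Δλ = 30.206° (east) — does not cross 180°.
Total crossings: 1.

1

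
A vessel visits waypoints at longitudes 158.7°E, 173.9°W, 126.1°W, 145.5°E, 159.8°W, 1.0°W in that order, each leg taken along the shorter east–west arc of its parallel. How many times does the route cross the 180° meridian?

3

Leg 1: +158.7° → -173.9°, shortest Δλ = 27.4° (east) — crosses 180°.
Leg 2: -173.9° → -126.1°, shortest Δλ = 47.8° (east) — does not cross 180°.
Leg 3: -126.1° → +145.5°, shortest Δλ = -88.4° (west) — crosses 180°.
Leg 4: +145.5° → -159.8°, shortest Δλ = 54.7° (east) — crosses 180°.
Leg 5: -159.8° → -1.0°, shortest Δλ = 158.8° (east) — does not cross 180°.
Total crossings: 3.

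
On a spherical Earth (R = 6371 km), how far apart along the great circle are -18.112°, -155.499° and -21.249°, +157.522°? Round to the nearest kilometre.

4914 km

Δλ = 157.522 − -155.499 = 313.021°; wrapped into (−180°, 180°]: -46.979°.
Δφ = -21.249 − -18.112 = -3.137°.
a = sin²(Δφ/2) + cos φ₁ · cos φ₂ · sin²(Δλ/2) = 0.141479.
c = 2·atan2(√a, √(1−a)) = 0.77125 rad → d = 6371·c ≈ 4913.61 km.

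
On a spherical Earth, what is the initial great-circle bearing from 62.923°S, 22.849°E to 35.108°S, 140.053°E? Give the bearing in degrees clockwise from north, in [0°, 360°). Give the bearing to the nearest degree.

Δλ = 140.053 − 22.849 = 117.204°.
θ = atan2( sin Δλ · cos φ₂ , cos φ₁ · sin φ₂ − sin φ₁ · cos φ₂ · cos Δλ )
  = atan2(0.72758, -0.59479) = 129.266° → normalised to [0°, 360°): 129.266°.

129°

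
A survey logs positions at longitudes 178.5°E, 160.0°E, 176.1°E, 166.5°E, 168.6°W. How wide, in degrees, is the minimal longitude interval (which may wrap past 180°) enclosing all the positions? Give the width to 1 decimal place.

Sort the longitudes: -168.6°, +160.0°, +166.5°, +176.1°, +178.5°.
Eastward gaps between consecutive values (wrapping around): 328.6°, 6.5°, 9.6°, 2.4°, 12.9°.
Largest gap = 328.6° ⇒ minimal covering band is its complement: 360° − 328.6° = 31.4°.
Band runs from +160.0° eastward to -168.6°, crossing the antimeridian.

31.4°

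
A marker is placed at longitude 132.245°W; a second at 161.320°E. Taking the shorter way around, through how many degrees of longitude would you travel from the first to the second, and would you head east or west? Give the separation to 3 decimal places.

66.435° west

Raw difference: 161.320 − -132.245 = 293.565°.
Normalise into (−180°, 180°]: 293.565° − 360° = -66.435°.
Negative ⇒ the second point lies to the west; separation 66.435°.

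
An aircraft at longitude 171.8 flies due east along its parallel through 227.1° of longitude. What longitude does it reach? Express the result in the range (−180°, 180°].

Start at +171.8°; shift +227.1° → +398.9°.
+398.9° lies outside (−180°, 180°]; subtract 360° → +38.9°.

+38.9°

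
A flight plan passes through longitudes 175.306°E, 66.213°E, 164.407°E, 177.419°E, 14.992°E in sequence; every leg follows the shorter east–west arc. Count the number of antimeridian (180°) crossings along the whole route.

0

Leg 1: +175.306° → +66.213°, shortest Δλ = -109.093° (west) — does not cross 180°.
Leg 2: +66.213° → +164.407°, shortest Δλ = 98.194° (east) — does not cross 180°.
Leg 3: +164.407° → +177.419°, shortest Δλ = 13.012° (east) — does not cross 180°.
Leg 4: +177.419° → +14.992°, shortest Δλ = -162.427° (west) — does not cross 180°.
Total crossings: 0.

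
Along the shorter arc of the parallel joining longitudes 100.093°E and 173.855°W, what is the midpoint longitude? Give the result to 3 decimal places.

143.119°E

Signed shortest Δλ from +100.093° to -173.855° is +86.052°.
Midpoint longitude = +100.093° + (+86.052°)/2 = +100.093° + 43.026° = +143.119°.
(The naïve average (+100.093 + -173.855)/2 = -36.881° is on the wrong side of the globe.)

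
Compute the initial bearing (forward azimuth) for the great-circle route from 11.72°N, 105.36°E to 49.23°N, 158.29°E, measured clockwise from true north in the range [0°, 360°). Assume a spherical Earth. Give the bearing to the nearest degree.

Δλ = 158.29 − 105.36 = 52.93°.
θ = atan2( sin Δλ · cos φ₂ , cos φ₁ · sin φ₂ − sin φ₁ · cos φ₂ · cos Δλ )
  = atan2(0.52105, 0.66159) = 38.223° → normalised to [0°, 360°): 38.223°.

38°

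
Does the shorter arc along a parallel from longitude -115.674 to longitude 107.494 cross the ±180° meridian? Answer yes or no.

Naïve |107.494 − -115.674| = 223.168° > 180°, so the shorter arc goes the other way round — across 180°.
Signed shortest Δλ = ((107.494 − -115.674 + 180) mod 360) − 180 = -136.832°.
Going west by 136.832° from -115.674° passes through 180° before reaching +107.494°.

Yes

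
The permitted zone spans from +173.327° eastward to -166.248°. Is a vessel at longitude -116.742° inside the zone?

No

Band width going east from +173.327° to -166.248°: ((-166.248 − 173.327) mod 360) = 20.425°.
Offset of -116.742° east of the west edge: ((-116.742 − 173.327) mod 360) = 69.931°.
69.931° > 20.425° ⇒ outside.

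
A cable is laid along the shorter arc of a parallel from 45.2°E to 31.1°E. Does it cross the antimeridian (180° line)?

No

Signed shortest Δλ = ((31.1 − 45.2 + 180) mod 360) − 180 = -14.1°.
Going west by 14.1° from +45.2° reaches +31.1° without touching 180°.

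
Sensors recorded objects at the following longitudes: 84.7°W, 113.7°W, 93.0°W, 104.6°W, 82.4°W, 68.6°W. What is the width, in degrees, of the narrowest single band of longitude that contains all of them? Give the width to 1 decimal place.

Sort the longitudes: -113.7°, -104.6°, -93.0°, -84.7°, -82.4°, -68.6°.
Eastward gaps between consecutive values (wrapping around): 9.1°, 11.6°, 8.3°, 2.3°, 13.8°, 314.9°.
Largest gap = 314.9° ⇒ minimal covering band is its complement: 360° − 314.9° = 45.1°.
Band runs from -113.7° eastward to -68.6°.

45.1°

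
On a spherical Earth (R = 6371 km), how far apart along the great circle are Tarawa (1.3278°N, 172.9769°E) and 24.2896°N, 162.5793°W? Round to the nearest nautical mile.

1979 nmi

Δλ = -162.5793 − 172.9769 = -335.5562°; wrapped into (−180°, 180°]: 24.4438°.
Δφ = 24.2896 − 1.3278 = 22.9618°.
a = sin²(Δφ/2) + cos φ₁ · cos φ₂ · sin²(Δλ/2) = 0.080455.
c = 2·atan2(√a, √(1−a)) = 0.57519 rad → d = 6371·c ≈ 3664.53 km ≈ 1978.69 nmi.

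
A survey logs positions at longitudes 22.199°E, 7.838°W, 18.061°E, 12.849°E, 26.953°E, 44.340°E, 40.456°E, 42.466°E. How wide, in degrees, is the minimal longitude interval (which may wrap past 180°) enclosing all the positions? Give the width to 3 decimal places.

Sort the longitudes: -7.838°, +12.849°, +18.061°, +22.199°, +26.953°, +40.456°, +42.466°, +44.340°.
Eastward gaps between consecutive values (wrapping around): 20.687°, 5.212°, 4.138°, 4.754°, 13.503°, 2.010°, 1.874°, 307.822°.
Largest gap = 307.822° ⇒ minimal covering band is its complement: 360° − 307.822° = 52.178°.
Band runs from -7.838° eastward to +44.340°.

52.178°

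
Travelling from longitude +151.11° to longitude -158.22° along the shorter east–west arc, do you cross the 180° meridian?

Naïve |-158.22 − 151.11| = 309.33° > 180°, so the shorter arc goes the other way round — across 180°.
Signed shortest Δλ = ((-158.22 − 151.11 + 180) mod 360) − 180 = 50.67°.
Going east by 50.67° from +151.11° passes through 180° before reaching -158.22°.

Yes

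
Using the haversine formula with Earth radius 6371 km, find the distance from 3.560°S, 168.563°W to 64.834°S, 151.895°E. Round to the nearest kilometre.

Δλ = 151.895 − -168.563 = 320.458°; wrapped into (−180°, 180°]: -39.542°.
Δφ = -64.834 − -3.560 = -61.274°.
a = sin²(Δφ/2) + cos φ₁ · cos φ₂ · sin²(Δλ/2) = 0.308252.
c = 2·atan2(√a, √(1−a)) = 1.17722 rad → d = 6371·c ≈ 7500.05 km.

7500 km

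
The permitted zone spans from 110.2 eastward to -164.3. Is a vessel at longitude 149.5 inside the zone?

Yes

Band width going east from +110.2° to -164.3°: ((-164.3 − 110.2) mod 360) = 85.5°.
Offset of +149.5° east of the west edge: ((149.5 − 110.2) mod 360) = 39.3°.
39.3° ≤ 85.5° ⇒ inside.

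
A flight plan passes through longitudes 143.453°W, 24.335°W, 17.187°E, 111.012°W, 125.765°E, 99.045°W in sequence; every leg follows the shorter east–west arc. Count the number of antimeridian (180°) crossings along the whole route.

Leg 1: -143.453° → -24.335°, shortest Δλ = 119.118° (east) — does not cross 180°.
Leg 2: -24.335° → +17.187°, shortest Δλ = 41.522° (east) — does not cross 180°.
Leg 3: +17.187° → -111.012°, shortest Δλ = -128.199° (west) — does not cross 180°.
Leg 4: -111.012° → +125.765°, shortest Δλ = -123.223° (west) — crosses 180°.
Leg 5: +125.765° → -99.045°, shortest Δλ = 135.19° (east) — crosses 180°.
Total crossings: 2.

2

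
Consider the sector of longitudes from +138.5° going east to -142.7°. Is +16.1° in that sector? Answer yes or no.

Band width going east from +138.5° to -142.7°: ((-142.7 − 138.5) mod 360) = 78.8°.
Offset of +16.1° east of the west edge: ((16.1 − 138.5) mod 360) = 237.6°.
237.6° > 78.8° ⇒ outside.

No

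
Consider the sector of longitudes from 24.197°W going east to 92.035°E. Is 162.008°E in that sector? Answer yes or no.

Band width going east from -24.197° to +92.035°: ((92.035 − -24.197) mod 360) = 116.232°.
Offset of +162.008° east of the west edge: ((162.008 − -24.197) mod 360) = 186.205°.
186.205° > 116.232° ⇒ outside.

No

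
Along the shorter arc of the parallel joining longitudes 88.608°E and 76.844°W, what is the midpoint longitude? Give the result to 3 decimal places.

5.882°E

Signed shortest Δλ from +88.608° to -76.844° is -165.452°.
Midpoint longitude = +88.608° + (-165.452°)/2 = +88.608° − 82.726° = +5.882°.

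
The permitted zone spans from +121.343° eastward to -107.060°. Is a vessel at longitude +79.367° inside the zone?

No

Band width going east from +121.343° to -107.060°: ((-107.060 − 121.343) mod 360) = 131.597°.
Offset of +79.367° east of the west edge: ((79.367 − 121.343) mod 360) = 318.024°.
318.024° > 131.597° ⇒ outside.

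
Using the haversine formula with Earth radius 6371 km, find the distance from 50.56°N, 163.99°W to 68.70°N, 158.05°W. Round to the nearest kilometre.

2042 km

Δλ = -158.05 − -163.99 = 5.94°.
Δφ = 68.70 − 50.56 = 18.14°.
a = sin²(Δφ/2) + cos φ₁ · cos φ₂ · sin²(Δλ/2) = 0.025470.
c = 2·atan2(√a, √(1−a)) = 0.32056 rad → d = 6371·c ≈ 2042.28 km.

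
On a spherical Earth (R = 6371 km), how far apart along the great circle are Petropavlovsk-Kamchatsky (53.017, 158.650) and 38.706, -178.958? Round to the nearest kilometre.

2335 km

Δλ = -178.958 − 158.650 = -337.608°; wrapped into (−180°, 180°]: 22.392°.
Δφ = 38.706 − 53.017 = -14.311°.
a = sin²(Δφ/2) + cos φ₁ · cos φ₂ · sin²(Δλ/2) = 0.033214.
c = 2·atan2(√a, √(1−a)) = 0.36654 rad → d = 6371·c ≈ 2335.25 km.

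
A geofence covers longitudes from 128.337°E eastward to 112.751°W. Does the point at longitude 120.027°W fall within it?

Yes

Band width going east from +128.337° to -112.751°: ((-112.751 − 128.337) mod 360) = 118.912°.
Offset of -120.027° east of the west edge: ((-120.027 − 128.337) mod 360) = 111.636°.
111.636° ≤ 118.912° ⇒ inside.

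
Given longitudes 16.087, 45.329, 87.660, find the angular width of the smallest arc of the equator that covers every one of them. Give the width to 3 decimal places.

Sort the longitudes: +16.087°, +45.329°, +87.660°.
Eastward gaps between consecutive values (wrapping around): 29.242°, 42.331°, 288.427°.
Largest gap = 288.427° ⇒ minimal covering band is its complement: 360° − 288.427° = 71.573°.
Band runs from +16.087° eastward to +87.660°.

71.573°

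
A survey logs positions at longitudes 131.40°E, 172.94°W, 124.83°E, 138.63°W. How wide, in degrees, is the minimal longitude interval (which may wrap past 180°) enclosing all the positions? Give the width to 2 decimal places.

Sort the longitudes: -172.94°, -138.63°, +124.83°, +131.40°.
Eastward gaps between consecutive values (wrapping around): 34.31°, 263.46°, 6.57°, 55.66°.
Largest gap = 263.46° ⇒ minimal covering band is its complement: 360° − 263.46° = 96.54°.
Band runs from +124.83° eastward to -138.63°, crossing the antimeridian.

96.54°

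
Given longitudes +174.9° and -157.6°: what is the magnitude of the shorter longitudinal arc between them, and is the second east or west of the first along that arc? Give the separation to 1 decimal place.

27.5° east

Raw difference: -157.6 − 174.9 = -332.5°.
Normalise into (−180°, 180°]: -332.5° + 360° = 27.5°.
Positive ⇒ the second point lies to the east; separation 27.5°.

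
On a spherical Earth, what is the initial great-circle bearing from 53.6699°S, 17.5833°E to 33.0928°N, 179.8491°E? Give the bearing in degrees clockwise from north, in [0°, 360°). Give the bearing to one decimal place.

141.4°

Δλ = 179.8491 − 17.5833 = 162.2658°.
θ = atan2( sin Δλ · cos φ₂ , cos φ₁ · sin φ₂ − sin φ₁ · cos φ₂ · cos Δλ )
  = atan2(0.25519, -0.31939) = 141.376° → normalised to [0°, 360°): 141.376°.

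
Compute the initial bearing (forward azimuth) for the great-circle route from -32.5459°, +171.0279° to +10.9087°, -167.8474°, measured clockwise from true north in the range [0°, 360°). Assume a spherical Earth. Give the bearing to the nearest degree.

28°

Δλ = -167.8474 − 171.0279 = -338.8753°; wrapped into (−180°, 180°]: 21.1247°.
θ = atan2( sin Δλ · cos φ₂ , cos φ₁ · sin φ₂ − sin φ₁ · cos φ₂ · cos Δλ )
  = atan2(0.35389, 0.65228) = 28.482° → normalised to [0°, 360°): 28.482°.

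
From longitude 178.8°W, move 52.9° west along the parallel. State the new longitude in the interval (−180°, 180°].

128.3°E

Start at -178.8°; shift −52.9° → -231.7°.
-231.7° lies outside (−180°, 180°]; add 360° → +128.3°.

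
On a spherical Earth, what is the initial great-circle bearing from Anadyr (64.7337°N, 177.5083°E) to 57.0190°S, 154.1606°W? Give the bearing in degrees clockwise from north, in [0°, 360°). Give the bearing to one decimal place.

161.9°

Δλ = -154.1606 − 177.5083 = -331.6689°; wrapped into (−180°, 180°]: 28.3311°.
θ = atan2( sin Δλ · cos φ₂ , cos φ₁ · sin φ₂ − sin φ₁ · cos φ₂ · cos Δλ )
  = atan2(0.25834, -0.79136) = 161.921° → normalised to [0°, 360°): 161.921°.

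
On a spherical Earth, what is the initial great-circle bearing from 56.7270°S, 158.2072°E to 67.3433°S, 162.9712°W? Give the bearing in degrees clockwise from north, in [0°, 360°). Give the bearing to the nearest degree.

137°

Δλ = -162.9712 − 158.2072 = -321.1784°; wrapped into (−180°, 180°]: 38.8216°.
θ = atan2( sin Δλ · cos φ₂ , cos φ₁ · sin φ₂ − sin φ₁ · cos φ₂ · cos Δλ )
  = atan2(0.24149, -0.25537) = 136.601° → normalised to [0°, 360°): 136.601°.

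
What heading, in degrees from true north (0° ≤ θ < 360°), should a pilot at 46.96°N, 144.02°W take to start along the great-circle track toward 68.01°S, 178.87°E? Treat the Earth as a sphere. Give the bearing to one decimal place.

194.9°

Δλ = 178.87 − -144.02 = 322.89°; wrapped into (−180°, 180°]: -37.11°.
θ = atan2( sin Δλ · cos φ₂ , cos φ₁ · sin φ₂ − sin φ₁ · cos φ₂ · cos Δλ )
  = atan2(-0.22592, -0.85110) = -165.134° → normalised to [0°, 360°): 194.866°.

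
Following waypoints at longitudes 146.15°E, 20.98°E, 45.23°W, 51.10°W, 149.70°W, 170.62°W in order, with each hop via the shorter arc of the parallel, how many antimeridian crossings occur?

0

Leg 1: +146.15° → +20.98°, shortest Δλ = -125.17° (west) — does not cross 180°.
Leg 2: +20.98° → -45.23°, shortest Δλ = -66.21° (west) — does not cross 180°.
Leg 3: -45.23° → -51.10°, shortest Δλ = -5.87° (west) — does not cross 180°.
Leg 4: -51.10° → -149.70°, shortest Δλ = -98.6° (west) — does not cross 180°.
Leg 5: -149.70° → -170.62°, shortest Δλ = -20.92° (west) — does not cross 180°.
Total crossings: 0.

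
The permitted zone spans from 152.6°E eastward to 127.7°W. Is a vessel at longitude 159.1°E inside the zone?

Yes

Band width going east from +152.6° to -127.7°: ((-127.7 − 152.6) mod 360) = 79.7°.
Offset of +159.1° east of the west edge: ((159.1 − 152.6) mod 360) = 6.5°.
6.5° ≤ 79.7° ⇒ inside.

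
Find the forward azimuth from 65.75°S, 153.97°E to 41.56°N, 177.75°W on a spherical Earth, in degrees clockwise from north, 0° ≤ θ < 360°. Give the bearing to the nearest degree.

22°

Δλ = -177.75 − 153.97 = -331.72°; wrapped into (−180°, 180°]: 28.28°.
θ = atan2( sin Δλ · cos φ₂ , cos φ₁ · sin φ₂ − sin φ₁ · cos φ₂ · cos Δλ )
  = atan2(0.35451, 0.87328) = 22.095° → normalised to [0°, 360°): 22.095°.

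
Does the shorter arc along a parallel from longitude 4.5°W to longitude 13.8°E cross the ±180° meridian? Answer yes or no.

No

Signed shortest Δλ = ((13.8 − -4.5 + 180) mod 360) − 180 = 18.3°.
Going east by 18.3° from -4.5° reaches +13.8° without touching 180°.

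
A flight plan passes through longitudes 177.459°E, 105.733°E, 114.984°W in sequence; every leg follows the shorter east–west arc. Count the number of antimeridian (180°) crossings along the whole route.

Leg 1: +177.459° → +105.733°, shortest Δλ = -71.726° (west) — does not cross 180°.
Leg 2: +105.733° → -114.984°, shortest Δλ = 139.283° (east) — crosses 180°.
Total crossings: 1.

1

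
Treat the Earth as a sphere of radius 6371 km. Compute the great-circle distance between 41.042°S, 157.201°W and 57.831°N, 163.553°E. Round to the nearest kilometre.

11583 km

Δλ = 163.553 − -157.201 = 320.754°; wrapped into (−180°, 180°]: -39.246°.
Δφ = 57.831 − -41.042 = 98.873°.
a = sin²(Δφ/2) + cos φ₁ · cos φ₂ · sin²(Δλ/2) = 0.622412.
c = 2·atan2(√a, √(1−a)) = 1.81813 rad → d = 6371·c ≈ 11583.33 km.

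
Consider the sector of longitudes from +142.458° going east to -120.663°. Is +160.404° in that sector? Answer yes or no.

Band width going east from +142.458° to -120.663°: ((-120.663 − 142.458) mod 360) = 96.879°.
Offset of +160.404° east of the west edge: ((160.404 − 142.458) mod 360) = 17.946°.
17.946° ≤ 96.879° ⇒ inside.

Yes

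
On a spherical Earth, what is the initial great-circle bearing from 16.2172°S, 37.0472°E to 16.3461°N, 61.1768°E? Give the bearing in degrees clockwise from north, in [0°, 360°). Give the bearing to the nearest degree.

37°

Δλ = 61.1768 − 37.0472 = 24.1296°.
θ = atan2( sin Δλ · cos φ₂ , cos φ₁ · sin φ₂ − sin φ₁ · cos φ₂ · cos Δλ )
  = atan2(0.39228, 0.51481) = 37.307° → normalised to [0°, 360°): 37.307°.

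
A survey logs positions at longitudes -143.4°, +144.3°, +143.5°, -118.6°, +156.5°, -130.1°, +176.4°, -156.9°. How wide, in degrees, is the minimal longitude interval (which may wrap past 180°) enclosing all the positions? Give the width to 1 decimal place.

97.9°

Sort the longitudes: -156.9°, -143.4°, -130.1°, -118.6°, +143.5°, +144.3°, +156.5°, +176.4°.
Eastward gaps between consecutive values (wrapping around): 13.5°, 13.3°, 11.5°, 262.1°, 0.8°, 12.2°, 19.9°, 26.7°.
Largest gap = 262.1° ⇒ minimal covering band is its complement: 360° − 262.1° = 97.9°.
Band runs from +143.5° eastward to -118.6°, crossing the antimeridian.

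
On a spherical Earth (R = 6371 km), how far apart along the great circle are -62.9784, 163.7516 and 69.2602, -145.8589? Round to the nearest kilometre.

15226 km

Δλ = -145.8589 − 163.7516 = -309.6105°; wrapped into (−180°, 180°]: 50.3895°.
Δφ = 69.2602 − -62.9784 = 132.2386°.
a = sin²(Δφ/2) + cos φ₁ · cos φ₂ · sin²(Δλ/2) = 0.865265.
c = 2·atan2(√a, √(1−a)) = 2.38990 rad → d = 6371·c ≈ 15226.02 km.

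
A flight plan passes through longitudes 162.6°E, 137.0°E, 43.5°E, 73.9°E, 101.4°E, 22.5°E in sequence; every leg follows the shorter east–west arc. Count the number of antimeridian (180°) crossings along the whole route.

Leg 1: +162.6° → +137.0°, shortest Δλ = -25.6° (west) — does not cross 180°.
Leg 2: +137.0° → +43.5°, shortest Δλ = -93.5° (west) — does not cross 180°.
Leg 3: +43.5° → +73.9°, shortest Δλ = 30.4° (east) — does not cross 180°.
Leg 4: +73.9° → +101.4°, shortest Δλ = 27.5° (east) — does not cross 180°.
Leg 5: +101.4° → +22.5°, shortest Δλ = -78.9° (west) — does not cross 180°.
Total crossings: 0.

0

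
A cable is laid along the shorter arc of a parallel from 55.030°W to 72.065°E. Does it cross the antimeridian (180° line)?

Signed shortest Δλ = ((72.065 − -55.030 + 180) mod 360) − 180 = 127.095°.
Going east by 127.095° from -55.030° reaches +72.065° without touching 180°.

No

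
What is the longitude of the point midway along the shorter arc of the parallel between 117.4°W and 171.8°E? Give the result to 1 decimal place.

Signed shortest Δλ from -117.4° to +171.8° is -70.8°.
Midpoint longitude = -117.4° + (-70.8°)/2 = -117.4° − 35.4° = -152.8°.
(The naïve average (-117.4 + +171.8)/2 = 27.2° is on the wrong side of the globe.)

152.8°W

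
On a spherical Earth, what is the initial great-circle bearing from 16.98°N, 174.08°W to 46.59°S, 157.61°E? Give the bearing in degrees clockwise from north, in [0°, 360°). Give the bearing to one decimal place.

Δλ = 157.61 − -174.08 = 331.69°; wrapped into (−180°, 180°]: -28.31°.
θ = atan2( sin Δλ · cos φ₂ , cos φ₁ · sin φ₂ − sin φ₁ · cos φ₂ · cos Δλ )
  = atan2(-0.32591, -0.87147) = -159.496° → normalised to [0°, 360°): 200.504°.

200.5°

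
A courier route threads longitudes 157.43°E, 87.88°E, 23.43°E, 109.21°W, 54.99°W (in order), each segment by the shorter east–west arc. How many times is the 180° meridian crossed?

Leg 1: +157.43° → +87.88°, shortest Δλ = -69.55° (west) — does not cross 180°.
Leg 2: +87.88° → +23.43°, shortest Δλ = -64.45° (west) — does not cross 180°.
Leg 3: +23.43° → -109.21°, shortest Δλ = -132.64° (west) — does not cross 180°.
Leg 4: -109.21° → -54.99°, shortest Δλ = 54.22° (east) — does not cross 180°.
Total crossings: 0.

0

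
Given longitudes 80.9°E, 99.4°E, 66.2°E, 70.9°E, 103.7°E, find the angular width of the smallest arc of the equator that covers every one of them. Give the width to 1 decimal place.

Sort the longitudes: +66.2°, +70.9°, +80.9°, +99.4°, +103.7°.
Eastward gaps between consecutive values (wrapping around): 4.7°, 10.0°, 18.5°, 4.3°, 322.5°.
Largest gap = 322.5° ⇒ minimal covering band is its complement: 360° − 322.5° = 37.5°.
Band runs from +66.2° eastward to +103.7°.

37.5°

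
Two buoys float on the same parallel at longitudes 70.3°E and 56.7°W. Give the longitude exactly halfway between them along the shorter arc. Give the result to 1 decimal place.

6.8°E

Signed shortest Δλ from +70.3° to -56.7° is -127.0°.
Midpoint longitude = +70.3° + (-127.0°)/2 = +70.3° − 63.5° = +6.8°.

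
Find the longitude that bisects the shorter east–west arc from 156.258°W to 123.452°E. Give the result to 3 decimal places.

Signed shortest Δλ from -156.258° to +123.452° is -80.290°.
Midpoint longitude = -156.258° + (-80.290°)/2 = -156.258° − 40.145° = -196.403°.
Normalise into (−180°, 180°]: +163.597°.
(The naïve average (-156.258 + +123.452)/2 = -16.403° is on the wrong side of the globe.)

163.597°E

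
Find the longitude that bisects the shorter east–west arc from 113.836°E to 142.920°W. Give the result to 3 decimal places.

165.458°E

Signed shortest Δλ from +113.836° to -142.920° is +103.244°.
Midpoint longitude = +113.836° + (+103.244°)/2 = +113.836° + 51.622° = +165.458°.
(The naïve average (+113.836 + -142.920)/2 = -14.542° is on the wrong side of the globe.)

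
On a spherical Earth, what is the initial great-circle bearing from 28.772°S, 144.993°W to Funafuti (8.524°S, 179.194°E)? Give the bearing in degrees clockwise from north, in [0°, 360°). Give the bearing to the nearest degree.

Δλ = 179.194 − -144.993 = 324.187°; wrapped into (−180°, 180°]: -35.813°.
θ = atan2( sin Δλ · cos φ₂ , cos φ₁ · sin φ₂ − sin φ₁ · cos φ₂ · cos Δλ )
  = atan2(-0.57868, 0.25609) = -66.129° → normalised to [0°, 360°): 293.871°.

294°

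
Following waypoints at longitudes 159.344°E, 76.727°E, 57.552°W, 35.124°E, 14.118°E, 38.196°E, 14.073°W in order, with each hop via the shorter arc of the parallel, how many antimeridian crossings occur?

0

Leg 1: +159.344° → +76.727°, shortest Δλ = -82.617° (west) — does not cross 180°.
Leg 2: +76.727° → -57.552°, shortest Δλ = -134.279° (west) — does not cross 180°.
Leg 3: -57.552° → +35.124°, shortest Δλ = 92.676° (east) — does not cross 180°.
Leg 4: +35.124° → +14.118°, shortest Δλ = -21.006° (west) — does not cross 180°.
Leg 5: +14.118° → +38.196°, shortest Δλ = 24.078° (east) — does not cross 180°.
Leg 6: +38.196° → -14.073°, shortest Δλ = -52.269° (west) — does not cross 180°.
Total crossings: 0.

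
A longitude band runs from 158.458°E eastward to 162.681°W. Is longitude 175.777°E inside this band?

Yes

Band width going east from +158.458° to -162.681°: ((-162.681 − 158.458) mod 360) = 38.861°.
Offset of +175.777° east of the west edge: ((175.777 − 158.458) mod 360) = 17.319°.
17.319° ≤ 38.861° ⇒ inside.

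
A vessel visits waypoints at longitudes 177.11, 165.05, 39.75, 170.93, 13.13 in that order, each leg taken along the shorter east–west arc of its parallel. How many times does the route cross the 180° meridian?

Leg 1: +177.11° → +165.05°, shortest Δλ = -12.06° (west) — does not cross 180°.
Leg 2: +165.05° → +39.75°, shortest Δλ = -125.3° (west) — does not cross 180°.
Leg 3: +39.75° → +170.93°, shortest Δλ = 131.18° (east) — does not cross 180°.
Leg 4: +170.93° → +13.13°, shortest Δλ = -157.8° (west) — does not cross 180°.
Total crossings: 0.

0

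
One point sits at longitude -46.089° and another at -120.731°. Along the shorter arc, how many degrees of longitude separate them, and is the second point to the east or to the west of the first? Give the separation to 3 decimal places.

74.642° west

Raw difference: -120.731 − -46.089 = -74.642°.
Normalise into (−180°, 180°]: -74.642° stays -74.642°.
Negative ⇒ the second point lies to the west; separation 74.642°.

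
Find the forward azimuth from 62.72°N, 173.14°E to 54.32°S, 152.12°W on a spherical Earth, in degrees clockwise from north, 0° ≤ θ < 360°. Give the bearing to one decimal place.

Δλ = -152.12 − 173.14 = -325.26°; wrapped into (−180°, 180°]: 34.74°.
θ = atan2( sin Δλ · cos φ₂ , cos φ₁ · sin φ₂ − sin φ₁ · cos φ₂ · cos Δλ )
  = atan2(0.33237, -0.79829) = 157.395° → normalised to [0°, 360°): 157.395°.

157.4°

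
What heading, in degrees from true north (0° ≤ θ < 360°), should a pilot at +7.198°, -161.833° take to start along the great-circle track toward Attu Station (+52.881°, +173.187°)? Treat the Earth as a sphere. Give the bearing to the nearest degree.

341°

Δλ = 173.187 − -161.833 = 335.020°; wrapped into (−180°, 180°]: -24.980°.
θ = atan2( sin Δλ · cos φ₂ , cos φ₁ · sin φ₂ − sin φ₁ · cos φ₂ · cos Δλ )
  = atan2(-0.25485, 0.72256) = -19.428° → normalised to [0°, 360°): 340.572°.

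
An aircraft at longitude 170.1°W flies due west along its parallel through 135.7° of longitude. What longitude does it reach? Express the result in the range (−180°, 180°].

Start at -170.1°; shift −135.7° → -305.8°.
-305.8° lies outside (−180°, 180°]; add 360° → +54.2°.

54.2°E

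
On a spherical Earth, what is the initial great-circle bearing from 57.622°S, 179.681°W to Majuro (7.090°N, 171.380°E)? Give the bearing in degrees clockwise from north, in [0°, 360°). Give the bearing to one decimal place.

350.2°

Δλ = 171.380 − -179.681 = 351.061°; wrapped into (−180°, 180°]: -8.939°.
θ = atan2( sin Δλ · cos φ₂ , cos φ₁ · sin φ₂ − sin φ₁ · cos φ₂ · cos Δλ )
  = atan2(-0.15419, 0.89399) = -9.786° → normalised to [0°, 360°): 350.214°.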